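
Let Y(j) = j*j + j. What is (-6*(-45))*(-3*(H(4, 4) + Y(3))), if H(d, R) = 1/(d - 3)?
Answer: -10530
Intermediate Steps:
Y(j) = j + j² (Y(j) = j² + j = j + j²)
H(d, R) = 1/(-3 + d)
(-6*(-45))*(-3*(H(4, 4) + Y(3))) = (-6*(-45))*(-3*(1/(-3 + 4) + 3*(1 + 3))) = 270*(-3*(1/1 + 3*4)) = 270*(-3*(1 + 12)) = 270*(-3*13) = 270*(-1*39) = 270*(-39) = -10530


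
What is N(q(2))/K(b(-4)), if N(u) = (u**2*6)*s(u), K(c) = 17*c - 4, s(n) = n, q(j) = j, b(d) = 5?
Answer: 16/27 ≈ 0.59259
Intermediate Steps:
K(c) = -4 + 17*c
N(u) = 6*u**3 (N(u) = (u**2*6)*u = (6*u**2)*u = 6*u**3)
N(q(2))/K(b(-4)) = (6*2**3)/(-4 + 17*5) = (6*8)/(-4 + 85) = 48/81 = 48*(1/81) = 16/27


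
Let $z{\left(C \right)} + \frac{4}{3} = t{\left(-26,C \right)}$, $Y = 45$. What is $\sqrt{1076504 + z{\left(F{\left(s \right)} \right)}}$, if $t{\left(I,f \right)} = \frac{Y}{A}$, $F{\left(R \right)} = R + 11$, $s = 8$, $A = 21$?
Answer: $\frac{\sqrt{474738621}}{21} \approx 1037.5$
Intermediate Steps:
$F{\left(R \right)} = 11 + R$
$t{\left(I,f \right)} = \frac{15}{7}$ ($t{\left(I,f \right)} = \frac{45}{21} = 45 \cdot \frac{1}{21} = \frac{15}{7}$)
$z{\left(C \right)} = \frac{17}{21}$ ($z{\left(C \right)} = - \frac{4}{3} + \frac{15}{7} = \frac{17}{21}$)
$\sqrt{1076504 + z{\left(F{\left(s \right)} \right)}} = \sqrt{1076504 + \frac{17}{21}} = \sqrt{\frac{22606601}{21}} = \frac{\sqrt{474738621}}{21}$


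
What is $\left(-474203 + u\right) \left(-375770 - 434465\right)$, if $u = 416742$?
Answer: $46556913335$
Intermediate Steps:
$\left(-474203 + u\right) \left(-375770 - 434465\right) = \left(-474203 + 416742\right) \left(-375770 - 434465\right) = \left(-57461\right) \left(-810235\right) = 46556913335$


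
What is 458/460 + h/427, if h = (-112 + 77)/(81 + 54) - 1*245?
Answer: 159583/378810 ≈ 0.42127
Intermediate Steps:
h = -6622/27 (h = -35/135 - 245 = -35*1/135 - 245 = -7/27 - 245 = -6622/27 ≈ -245.26)
458/460 + h/427 = 458/460 - 6622/27/427 = 458*(1/460) - 6622/27*1/427 = 229/230 - 946/1647 = 159583/378810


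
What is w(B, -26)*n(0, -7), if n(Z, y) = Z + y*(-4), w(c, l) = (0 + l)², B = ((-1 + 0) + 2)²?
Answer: 18928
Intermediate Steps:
B = 1 (B = (-1 + 2)² = 1² = 1)
w(c, l) = l²
n(Z, y) = Z - 4*y
w(B, -26)*n(0, -7) = (-26)²*(0 - 4*(-7)) = 676*(0 + 28) = 676*28 = 18928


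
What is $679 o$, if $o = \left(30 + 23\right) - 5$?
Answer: $32592$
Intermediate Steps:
$o = 48$ ($o = 53 - 5 = 48$)
$679 o = 679 \cdot 48 = 32592$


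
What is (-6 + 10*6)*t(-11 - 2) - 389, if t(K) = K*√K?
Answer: -389 - 702*I*√13 ≈ -389.0 - 2531.1*I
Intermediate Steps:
t(K) = K^(3/2)
(-6 + 10*6)*t(-11 - 2) - 389 = (-6 + 10*6)*(-11 - 2)^(3/2) - 389 = (-6 + 60)*(-13)^(3/2) - 389 = 54*(-13*I*√13) - 389 = -702*I*√13 - 389 = -389 - 702*I*√13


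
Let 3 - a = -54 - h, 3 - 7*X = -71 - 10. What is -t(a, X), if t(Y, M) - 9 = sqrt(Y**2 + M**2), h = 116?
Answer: -9 - sqrt(30073) ≈ -182.42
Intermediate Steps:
X = 12 (X = 3/7 - (-71 - 10)/7 = 3/7 - 1/7*(-81) = 3/7 + 81/7 = 12)
a = 173 (a = 3 - (-54 - 1*116) = 3 - (-54 - 116) = 3 - 1*(-170) = 3 + 170 = 173)
t(Y, M) = 9 + sqrt(M**2 + Y**2) (t(Y, M) = 9 + sqrt(Y**2 + M**2) = 9 + sqrt(M**2 + Y**2))
-t(a, X) = -(9 + sqrt(12**2 + 173**2)) = -(9 + sqrt(144 + 29929)) = -(9 + sqrt(30073)) = -9 - sqrt(30073)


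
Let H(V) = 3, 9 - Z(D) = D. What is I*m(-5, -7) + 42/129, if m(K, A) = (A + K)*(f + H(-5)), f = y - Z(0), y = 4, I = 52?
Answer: 53678/43 ≈ 1248.3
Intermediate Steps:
Z(D) = 9 - D
f = -5 (f = 4 - (9 - 1*0) = 4 - (9 + 0) = 4 - 1*9 = 4 - 9 = -5)
m(K, A) = -2*A - 2*K (m(K, A) = (A + K)*(-5 + 3) = (A + K)*(-2) = -2*A - 2*K)
I*m(-5, -7) + 42/129 = 52*(-2*(-7) - 2*(-5)) + 42/129 = 52*(14 + 10) + 42*(1/129) = 52*24 + 14/43 = 1248 + 14/43 = 53678/43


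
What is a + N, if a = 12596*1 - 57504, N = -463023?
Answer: -507931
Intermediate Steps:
a = -44908 (a = 12596 - 57504 = -44908)
a + N = -44908 - 463023 = -507931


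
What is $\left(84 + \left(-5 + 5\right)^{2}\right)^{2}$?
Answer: $7056$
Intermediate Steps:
$\left(84 + \left(-5 + 5\right)^{2}\right)^{2} = \left(84 + 0^{2}\right)^{2} = \left(84 + 0\right)^{2} = 84^{2} = 7056$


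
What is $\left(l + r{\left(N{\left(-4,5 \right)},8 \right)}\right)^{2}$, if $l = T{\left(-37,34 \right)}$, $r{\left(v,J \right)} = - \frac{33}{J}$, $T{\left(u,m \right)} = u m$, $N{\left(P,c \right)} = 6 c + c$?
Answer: $\frac{101949409}{64} \approx 1.593 \cdot 10^{6}$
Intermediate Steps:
$N{\left(P,c \right)} = 7 c$
$T{\left(u,m \right)} = m u$
$l = -1258$ ($l = 34 \left(-37\right) = -1258$)
$\left(l + r{\left(N{\left(-4,5 \right)},8 \right)}\right)^{2} = \left(-1258 - \frac{33}{8}\right)^{2} = \left(- \frac{10097}{8}\right)^{2} = \frac{101949409}{64}$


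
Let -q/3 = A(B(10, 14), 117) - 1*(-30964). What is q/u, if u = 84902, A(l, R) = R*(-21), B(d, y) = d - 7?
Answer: -85521/84902 ≈ -1.0073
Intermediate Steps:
B(d, y) = -7 + d
A(l, R) = -21*R
q = -85521 (q = -3*(-21*117 - 1*(-30964)) = -3*(-2457 + 30964) = -3*28507 = -85521)
q/u = -85521/84902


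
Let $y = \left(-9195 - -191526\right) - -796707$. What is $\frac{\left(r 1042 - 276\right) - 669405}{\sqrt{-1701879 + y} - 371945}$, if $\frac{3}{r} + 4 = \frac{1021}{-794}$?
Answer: $\frac{49825277545045}{27648997772362} + \frac{937711067 i \sqrt{722841}}{193542984406534} \approx 1.8021 + 0.0041192 i$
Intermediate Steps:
$r = - \frac{794}{1399}$ ($r = \frac{3}{-4 + \frac{1021}{-794}} = \frac{3}{-4 + 1021 \left(- \frac{1}{794}\right)} = \frac{3}{-4 - \frac{1021}{794}} = \frac{3}{- \frac{4197}{794}} = 3 \left(- \frac{794}{4197}\right) = - \frac{794}{1399} \approx -0.56755$)
$y = 979038$ ($y = \left(-9195 + 191526\right) + 796707 = 182331 + 796707 = 979038$)
$\frac{\left(r 1042 - 276\right) - 669405}{\sqrt{-1701879 + y} - 371945} = \frac{\left(\left(- \frac{794}{1399}\right) 1042 - 276\right) - 669405}{\sqrt{-1701879 + 979038} - 371945} = \frac{\left(- \frac{827348}{1399} - 276\right) - 669405}{\sqrt{-722841} - 371945} = \frac{- \frac{1213472}{1399} - 669405}{i \sqrt{722841} - 371945} = - \frac{937711067}{1399 \left(-371945 + i \sqrt{722841}\right)}$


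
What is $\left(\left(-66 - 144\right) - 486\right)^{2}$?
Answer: $484416$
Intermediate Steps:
$\left(\left(-66 - 144\right) - 486\right)^{2} = \left(-210 - 486\right)^{2} = \left(-696\right)^{2} = 484416$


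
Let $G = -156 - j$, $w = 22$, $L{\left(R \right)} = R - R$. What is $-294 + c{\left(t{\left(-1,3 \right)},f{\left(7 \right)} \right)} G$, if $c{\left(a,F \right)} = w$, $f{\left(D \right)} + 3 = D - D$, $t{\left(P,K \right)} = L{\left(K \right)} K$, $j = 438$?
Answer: $-13362$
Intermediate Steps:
$L{\left(R \right)} = 0$
$t{\left(P,K \right)} = 0$ ($t{\left(P,K \right)} = 0 K = 0$)
$f{\left(D \right)} = -3$ ($f{\left(D \right)} = -3 + \left(D - D\right) = -3 + 0 = -3$)
$G = -594$ ($G = -156 - 438 = -594$)
$c{\left(a,F \right)} = 22$
$-294 + c{\left(t{\left(-1,3 \right)},f{\left(7 \right)} \right)} G = -294 + 22 \left(-594\right) = -294 - 13068 = -13362$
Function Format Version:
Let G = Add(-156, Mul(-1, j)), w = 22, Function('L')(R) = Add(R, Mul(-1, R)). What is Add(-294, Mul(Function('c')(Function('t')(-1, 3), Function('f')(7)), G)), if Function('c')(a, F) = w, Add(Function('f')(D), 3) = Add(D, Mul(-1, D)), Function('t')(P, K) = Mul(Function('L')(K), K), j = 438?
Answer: -13362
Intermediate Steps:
Function('L')(R) = 0
Function('t')(P, K) = 0 (Function('t')(P, K) = Mul(0, K) = 0)
Function('f')(D) = -3 (Function('f')(D) = Add(-3, Add(D, Mul(-1, D))) = Add(-3, 0) = -3)
G = -594 (G = Add(-156, Mul(-1, 438)) = Add(-156, -438) = -594)
Function('c')(a, F) = 22
Add(-294, Mul(Function('c')(Function('t')(-1, 3), Function('f')(7)), G)) = Add(-294, Mul(22, -594)) = Add(-294, -13068) = -13362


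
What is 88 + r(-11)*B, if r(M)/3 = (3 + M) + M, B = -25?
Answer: 1513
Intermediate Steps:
r(M) = 9 + 6*M (r(M) = 3*((3 + M) + M) = 3*(3 + 2*M) = 9 + 6*M)
88 + r(-11)*B = 88 + (9 + 6*(-11))*(-25) = 88 + (9 - 66)*(-25) = 88 - 57*(-25) = 88 + 1425 = 1513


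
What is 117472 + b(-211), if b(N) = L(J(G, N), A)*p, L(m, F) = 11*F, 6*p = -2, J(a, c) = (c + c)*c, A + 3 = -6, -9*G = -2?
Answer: 117505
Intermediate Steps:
G = 2/9 (G = -⅑*(-2) = 2/9 ≈ 0.22222)
A = -9 (A = -3 - 6 = -9)
J(a, c) = 2*c² (J(a, c) = (2*c)*c = 2*c²)
p = -⅓ (p = (⅙)*(-2) = -⅓ ≈ -0.33333)
b(N) = 33 (b(N) = (11*(-9))*(-⅓) = -99*(-⅓) = 33)
117472 + b(-211) = 117472 + 33 = 117505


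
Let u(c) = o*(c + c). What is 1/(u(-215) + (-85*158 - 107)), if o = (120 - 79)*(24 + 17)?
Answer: -1/736367 ≈ -1.3580e-6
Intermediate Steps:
o = 1681 (o = 41*41 = 1681)
u(c) = 3362*c (u(c) = 1681*(c + c) = 1681*(2*c) = 3362*c)
1/(u(-215) + (-85*158 - 107)) = 1/(3362*(-215) + (-85*158 - 107)) = 1/(-722830 + (-13430 - 107)) = 1/(-722830 - 13537) = 1/(-736367) = -1/736367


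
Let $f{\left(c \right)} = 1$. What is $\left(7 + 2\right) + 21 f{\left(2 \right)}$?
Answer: $30$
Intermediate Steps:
$\left(7 + 2\right) + 21 f{\left(2 \right)} = \left(7 + 2\right) + 21 \cdot 1 = 9 + 21 = 30$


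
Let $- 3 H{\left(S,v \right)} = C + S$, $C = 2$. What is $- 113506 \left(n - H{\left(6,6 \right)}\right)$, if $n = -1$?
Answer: $- \frac{567530}{3} \approx -1.8918 \cdot 10^{5}$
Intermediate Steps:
$H{\left(S,v \right)} = - \frac{2}{3} - \frac{S}{3}$ ($H{\left(S,v \right)} = - \frac{2 + S}{3} = - \frac{2}{3} - \frac{S}{3}$)
$- 113506 \left(n - H{\left(6,6 \right)}\right) = - 113506 \left(-1 - \left(- \frac{2}{3} - 2\right)\right) = - 113506 \left(-1 - - \frac{8}{3}\right) = - 113506 \left(-1 + \frac{8}{3}\right) = \left(-113506\right) \frac{5}{3} = - \frac{567530}{3}$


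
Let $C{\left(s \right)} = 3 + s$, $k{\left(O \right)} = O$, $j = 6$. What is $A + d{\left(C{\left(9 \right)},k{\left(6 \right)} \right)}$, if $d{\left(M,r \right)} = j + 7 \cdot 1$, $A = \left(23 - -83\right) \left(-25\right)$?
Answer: $-2637$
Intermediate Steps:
$A = -2650$ ($A = \left(23 + 83\right) \left(-25\right) = 106 \left(-25\right) = -2650$)
$d{\left(M,r \right)} = 13$ ($d{\left(M,r \right)} = 6 + 7 \cdot 1 = 6 + 7 = 13$)
$A + d{\left(C{\left(9 \right)},k{\left(6 \right)} \right)} = -2650 + 13 = -2637$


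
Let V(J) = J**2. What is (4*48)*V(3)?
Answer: 1728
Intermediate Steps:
(4*48)*V(3) = (4*48)*3**2 = 192*9 = 1728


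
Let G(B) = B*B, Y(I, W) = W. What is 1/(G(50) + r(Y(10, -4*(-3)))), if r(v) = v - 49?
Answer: 1/2463 ≈ 0.00040601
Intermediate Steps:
G(B) = B²
r(v) = -49 + v
1/(G(50) + r(Y(10, -4*(-3)))) = 1/(50² + (-49 - 4*(-3))) = 1/(2500 + (-49 + 12)) = 1/(2500 - 37) = 1/2463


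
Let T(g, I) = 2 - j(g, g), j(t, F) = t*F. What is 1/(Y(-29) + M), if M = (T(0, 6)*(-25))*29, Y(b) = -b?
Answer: -1/1421 ≈ -0.00070373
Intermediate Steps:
j(t, F) = F*t
T(g, I) = 2 - g² (T(g, I) = 2 - g*g = 2 - g²)
M = -1450 (M = ((2 - 1*0²)*(-25))*29 = ((2 - 1*0)*(-25))*29 = ((2 + 0)*(-25))*29 = (2*(-25))*29 = -50*29 = -1450)
1/(Y(-29) + M) = 1/(-1*(-29) - 1450) = 1/(29 - 1450) = 1/(-1421) = -1/1421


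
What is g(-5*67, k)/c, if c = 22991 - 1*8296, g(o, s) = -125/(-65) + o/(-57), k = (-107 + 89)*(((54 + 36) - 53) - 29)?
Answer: 1156/2177799 ≈ 0.00053081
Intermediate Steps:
k = -144 (k = -18*((90 - 53) - 29) = -18*(37 - 29) = -18*8 = -144)
g(o, s) = 25/13 - o/57 (g(o, s) = -125*(-1/65) + o*(-1/57) = 25/13 - o/57)
c = 14695 (c = 22991 - 8296 = 14695)
g(-5*67, k)/c = (25/13 - (-5)*67/57)/14695 = (25/13 - 1/57*(-335))*(1/14695) = (25/13 + 335/57)*(1/14695) = (5780/741)*(1/14695) = 1156/2177799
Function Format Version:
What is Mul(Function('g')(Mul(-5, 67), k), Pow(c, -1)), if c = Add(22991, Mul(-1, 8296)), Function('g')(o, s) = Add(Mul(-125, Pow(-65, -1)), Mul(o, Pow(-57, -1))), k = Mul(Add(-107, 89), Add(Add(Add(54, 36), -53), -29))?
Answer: Rational(1156, 2177799) ≈ 0.00053081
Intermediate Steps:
k = -144 (k = Mul(-18, Add(Add(90, -53), -29)) = Mul(-18, Add(37, -29)) = Mul(-18, 8) = -144)
Function('g')(o, s) = Add(Rational(25, 13), Mul(Rational(-1, 57), o)) (Function('g')(o, s) = Add(Mul(-125, Rational(-1, 65)), Mul(o, Rational(-1, 57))) = Add(Rational(25, 13), Mul(Rational(-1, 57), o)))
c = 14695 (c = Add(22991, -8296) = 14695)
Mul(Function('g')(Mul(-5, 67), k), Pow(c, -1)) = Mul(Add(Rational(25, 13), Mul(Rational(-1, 57), Mul(-5, 67))), Pow(14695, -1)) = Mul(Add(Rational(25, 13), Mul(Rational(-1, 57), -335)), Rational(1, 14695)) = Mul(Add(Rational(25, 13), Rational(335, 57)), Rational(1, 14695)) = Mul(Rational(5780, 741), Rational(1, 14695)) = Rational(1156, 2177799)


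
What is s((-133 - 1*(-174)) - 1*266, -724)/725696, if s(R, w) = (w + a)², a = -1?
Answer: 18125/25024 ≈ 0.72430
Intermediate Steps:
s(R, w) = (-1 + w)² (s(R, w) = (w - 1)² = (-1 + w)²)
s((-133 - 1*(-174)) - 1*266, -724)/725696 = (-1 - 724)²/725696 = (-725)²*(1/725696) = 525625*(1/725696) = 18125/25024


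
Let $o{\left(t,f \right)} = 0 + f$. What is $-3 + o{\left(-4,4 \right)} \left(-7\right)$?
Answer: $-31$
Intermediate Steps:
$o{\left(t,f \right)} = f$
$-3 + o{\left(-4,4 \right)} \left(-7\right) = -3 + 4 \left(-7\right) = -3 - 28 = -31$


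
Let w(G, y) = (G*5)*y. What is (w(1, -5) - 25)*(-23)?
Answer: 1150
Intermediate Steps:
w(G, y) = 5*G*y (w(G, y) = (5*G)*y = 5*G*y)
(w(1, -5) - 25)*(-23) = (5*1*(-5) - 25)*(-23) = (-25 - 25)*(-23) = -50*(-23) = 1150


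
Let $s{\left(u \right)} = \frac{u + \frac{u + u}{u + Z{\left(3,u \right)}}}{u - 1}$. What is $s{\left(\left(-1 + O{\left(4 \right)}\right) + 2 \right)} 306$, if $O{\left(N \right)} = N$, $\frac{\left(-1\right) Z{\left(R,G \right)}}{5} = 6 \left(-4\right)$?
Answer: $\frac{19431}{50} \approx 388.62$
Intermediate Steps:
$Z{\left(R,G \right)} = 120$ ($Z{\left(R,G \right)} = - 5 \cdot 6 \left(-4\right) = \left(-5\right) \left(-24\right) = 120$)
$s{\left(u \right)} = \frac{u + \frac{2 u}{120 + u}}{-1 + u}$ ($s{\left(u \right)} = \frac{u + \frac{u + u}{u + 120}}{u - 1} = \frac{u + \frac{2 u}{120 + u}}{-1 + u}$)
$s{\left(\left(-1 + O{\left(4 \right)}\right) + 2 \right)} 306 = \frac{\left(\left(-1 + 4\right) + 2\right) \left(122 + \left(\left(-1 + 4\right) + 2\right)\right)}{-120 + \left(\left(-1 + 4\right) + 2\right)^{2} + 119 \left(\left(-1 + 4\right) + 2\right)} 306 = \frac{\left(3 + 2\right) \left(122 + \left(3 + 2\right)\right)}{-120 + \left(3 + 2\right)^{2} + 119 \left(3 + 2\right)} 306 = \frac{5 \left(122 + 5\right)}{-120 + 5^{2} + 119 \cdot 5} \cdot 306 = 5 \frac{1}{-120 + 25 + 595} \cdot 127 \cdot 306 = 5 \cdot \frac{1}{500} \cdot 127 \cdot 306 = \frac{127}{100} \cdot 306 = \frac{19431}{50}$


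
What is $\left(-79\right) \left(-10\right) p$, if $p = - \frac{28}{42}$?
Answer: $- \frac{1580}{3} \approx -526.67$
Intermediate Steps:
$p = - \frac{2}{3}$ ($p = \left(-28\right) \frac{1}{42} = - \frac{2}{3} \approx -0.66667$)
$\left(-79\right) \left(-10\right) p = \left(-79\right) \left(-10\right) \left(- \frac{2}{3}\right) = 790 \left(- \frac{2}{3}\right) = - \frac{1580}{3}$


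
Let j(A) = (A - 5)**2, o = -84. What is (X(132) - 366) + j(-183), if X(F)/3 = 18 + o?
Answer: 34780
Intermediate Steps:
j(A) = (-5 + A)**2
X(F) = -198 (X(F) = 3*(18 - 84) = 3*(-66) = -198)
(X(132) - 366) + j(-183) = (-198 - 366) + (-5 - 183)**2 = -564 + (-188)**2 = -564 + 35344 = 34780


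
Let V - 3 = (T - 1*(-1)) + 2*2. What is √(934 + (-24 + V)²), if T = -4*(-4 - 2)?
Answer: √998 ≈ 31.591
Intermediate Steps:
T = 24 (T = -4*(-6) = 24)
V = 32 (V = 3 + ((24 - 1*(-1)) + 2*2) = 3 + ((24 + 1) + 4) = 3 + (25 + 4) = 3 + 29 = 32)
√(934 + (-24 + V)²) = √(934 + (-24 + 32)²) = √(934 + 8²) = √(934 + 64) = √998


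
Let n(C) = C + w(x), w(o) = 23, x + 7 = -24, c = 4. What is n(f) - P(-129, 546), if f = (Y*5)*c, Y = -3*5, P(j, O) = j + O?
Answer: -694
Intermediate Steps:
P(j, O) = O + j
Y = -15
x = -31 (x = -7 - 24 = -31)
f = -300 (f = -15*5*4 = -75*4 = -300)
n(C) = 23 + C (n(C) = C + 23 = 23 + C)
n(f) - P(-129, 546) = (23 - 300) - (546 - 129) = -277 - 1*417 = -277 - 417 = -694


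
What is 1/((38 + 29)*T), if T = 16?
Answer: 1/1072 ≈ 0.00093284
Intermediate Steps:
1/((38 + 29)*T) = 1/((38 + 29)*16) = 1/(67*16) = 1/1072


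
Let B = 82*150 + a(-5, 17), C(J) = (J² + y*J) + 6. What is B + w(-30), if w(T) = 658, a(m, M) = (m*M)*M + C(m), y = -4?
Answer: 11564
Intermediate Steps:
C(J) = 6 + J² - 4*J (C(J) = (J² - 4*J) + 6 = 6 + J² - 4*J)
a(m, M) = 6 + m² - 4*m + m*M² (a(m, M) = (m*M)*M + (6 + m² - 4*m) = (M*m)*M + (6 + m² - 4*m) = m*M² + (6 + m² - 4*m) = 6 + m² - 4*m + m*M²)
B = 10906 (B = 82*150 + (6 + (-5)² - 4*(-5) - 5*17²) = 12300 + (6 + 25 + 20 - 5*289) = 12300 + (6 + 25 + 20 - 1445) = 12300 - 1394 = 10906)
B + w(-30) = 10906 + 658 = 11564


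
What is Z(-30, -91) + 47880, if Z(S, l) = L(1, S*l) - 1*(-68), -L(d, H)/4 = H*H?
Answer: -29763652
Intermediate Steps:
L(d, H) = -4*H² (L(d, H) = -4*H*H = -4*H²)
Z(S, l) = 68 - 4*S²*l² (Z(S, l) = -4*S²*l² - 1*(-68) = -4*S²*l² + 68 = 68 - 4*S²*l²)
Z(-30, -91) + 47880 = (68 - 4*(-30)²*(-91)²) + 47880 = (68 - 4*900*8281) + 47880 = (68 - 29811600) + 47880 = -29811532 + 47880 = -29763652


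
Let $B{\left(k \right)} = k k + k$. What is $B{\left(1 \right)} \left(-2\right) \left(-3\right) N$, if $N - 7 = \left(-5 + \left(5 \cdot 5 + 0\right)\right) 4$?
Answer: $1044$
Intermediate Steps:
$B{\left(k \right)} = k + k^{2}$ ($B{\left(k \right)} = k^{2} + k = k + k^{2}$)
$N = 87$ ($N = 7 + \left(-5 + \left(5 \cdot 5 + 0\right)\right) 4 = 7 + \left(-5 + \left(25 + 0\right)\right) 4 = 7 + \left(-5 + 25\right) 4 = 7 + 20 \cdot 4 = 7 + 80 = 87$)
$B{\left(1 \right)} \left(-2\right) \left(-3\right) N = 1 \left(1 + 1\right) \left(-2\right) \left(-3\right) 87 = 1 \cdot 2 \left(-2\right) \left(-3\right) 87 = 2 \left(-2\right) \left(-3\right) 87 = \left(-4\right) \left(-3\right) 87 = 12 \cdot 87 = 1044$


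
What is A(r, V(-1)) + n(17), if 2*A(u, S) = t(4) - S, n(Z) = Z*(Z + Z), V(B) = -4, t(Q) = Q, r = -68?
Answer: 582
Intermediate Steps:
n(Z) = 2*Z² (n(Z) = Z*(2*Z) = 2*Z²)
A(u, S) = 2 - S/2 (A(u, S) = (4 - S)/2 = 2 - S/2)
A(r, V(-1)) + n(17) = (2 - ½*(-4)) + 2*17² = (2 + 2) + 2*289 = 4 + 578 = 582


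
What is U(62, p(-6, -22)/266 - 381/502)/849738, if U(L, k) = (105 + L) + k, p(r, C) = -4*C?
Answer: 11121337/56733607308 ≈ 0.00019603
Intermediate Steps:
U(L, k) = 105 + L + k
U(62, p(-6, -22)/266 - 381/502)/849738 = (105 + 62 + (-4*(-22)/266 - 381/502))/849738 = (105 + 62 + (88*(1/266) - 381*1/502))*(1/849738) = (105 + 62 + (44/133 - 381/502))*(1/849738) = (105 + 62 - 28585/66766)*(1/849738) = (11121337/66766)*(1/849738) = 11121337/56733607308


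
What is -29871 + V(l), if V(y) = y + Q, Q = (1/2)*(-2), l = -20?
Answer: -29892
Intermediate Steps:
Q = -1 (Q = ((½)*1)*(-2) = (½)*(-2) = -1)
V(y) = -1 + y (V(y) = y - 1 = -1 + y)
-29871 + V(l) = -29871 + (-1 - 20) = -29871 - 21 = -29892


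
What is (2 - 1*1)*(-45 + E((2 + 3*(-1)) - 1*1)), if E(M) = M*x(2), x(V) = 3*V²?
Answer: -69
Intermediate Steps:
E(M) = 12*M (E(M) = M*(3*2²) = M*(3*4) = M*12 = 12*M)
(2 - 1*1)*(-45 + E((2 + 3*(-1)) - 1*1)) = (2 - 1*1)*(-45 + 12*((2 + 3*(-1)) - 1*1)) = (2 - 1)*(-45 + 12*((2 - 3) - 1)) = 1*(-45 + 12*(-1 - 1)) = 1*(-45 + 12*(-2)) = 1*(-45 - 24) = 1*(-69) = -69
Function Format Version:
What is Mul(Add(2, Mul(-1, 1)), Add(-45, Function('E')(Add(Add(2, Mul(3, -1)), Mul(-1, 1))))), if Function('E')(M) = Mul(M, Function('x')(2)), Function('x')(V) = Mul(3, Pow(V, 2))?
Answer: -69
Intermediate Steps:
Function('E')(M) = Mul(12, M) (Function('E')(M) = Mul(M, Mul(3, Pow(2, 2))) = Mul(M, Mul(3, 4)) = Mul(M, 12) = Mul(12, M))
Mul(Add(2, Mul(-1, 1)), Add(-45, Function('E')(Add(Add(2, Mul(3, -1)), Mul(-1, 1))))) = Mul(Add(2, Mul(-1, 1)), Add(-45, Mul(12, Add(Add(2, Mul(3, -1)), Mul(-1, 1))))) = Mul(Add(2, -1), Add(-45, Mul(12, Add(Add(2, -3), -1)))) = Mul(1, Add(-45, Mul(12, Add(-1, -1)))) = Mul(1, Add(-45, Mul(12, -2))) = Mul(1, Add(-45, -24)) = Mul(1, -69) = -69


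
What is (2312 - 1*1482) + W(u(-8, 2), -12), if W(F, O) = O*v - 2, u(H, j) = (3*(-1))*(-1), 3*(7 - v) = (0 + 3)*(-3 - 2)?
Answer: 684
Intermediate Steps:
v = 12 (v = 7 - (0 + 3)*(-3 - 2)/3 = 7 - (-5) = 7 - 1/3*(-15) = 7 + 5 = 12)
u(H, j) = 3 (u(H, j) = -3*(-1) = 3)
W(F, O) = -2 + 12*O (W(F, O) = O*12 - 2 = 12*O - 2 = -2 + 12*O)
(2312 - 1*1482) + W(u(-8, 2), -12) = (2312 - 1*1482) + (-2 + 12*(-12)) = (2312 - 1482) + (-2 - 144) = 830 - 146 = 684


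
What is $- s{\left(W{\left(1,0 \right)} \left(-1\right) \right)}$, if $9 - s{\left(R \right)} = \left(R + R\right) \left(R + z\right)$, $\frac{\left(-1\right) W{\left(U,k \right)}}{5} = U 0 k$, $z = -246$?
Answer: $-9$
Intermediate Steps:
$W{\left(U,k \right)} = 0$ ($W{\left(U,k \right)} = - 5 U 0 k = - 5 \cdot 0 k = \left(-5\right) 0 = 0$)
$s{\left(R \right)} = 9 - 2 R \left(-246 + R\right)$ ($s{\left(R \right)} = 9 - \left(R + R\right) \left(R - 246\right) = 9 - 2 R \left(-246 + R\right)$)
$- s{\left(W{\left(1,0 \right)} \left(-1\right) \right)} = - (9 - 2 \left(0 \left(-1\right)\right)^{2} + 492 \cdot 0 \left(-1\right)) = - (9 - 2 \cdot 0^{2} + 492 \cdot 0) = - (9 - 0 + 0) = - (9 + 0 + 0) = \left(-1\right) 9 = -9$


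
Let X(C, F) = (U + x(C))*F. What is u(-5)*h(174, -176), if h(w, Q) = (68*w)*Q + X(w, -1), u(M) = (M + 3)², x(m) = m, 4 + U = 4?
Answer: -8330424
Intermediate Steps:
U = 0 (U = -4 + 4 = 0)
X(C, F) = C*F (X(C, F) = (0 + C)*F = C*F)
u(M) = (3 + M)²
h(w, Q) = -w + 68*Q*w (h(w, Q) = (68*w)*Q + w*(-1) = 68*Q*w - w = -w + 68*Q*w)
u(-5)*h(174, -176) = (3 - 5)²*(174*(-1 + 68*(-176))) = (-2)²*(174*(-1 - 11968)) = 4*(174*(-11969)) = 4*(-2082606) = -8330424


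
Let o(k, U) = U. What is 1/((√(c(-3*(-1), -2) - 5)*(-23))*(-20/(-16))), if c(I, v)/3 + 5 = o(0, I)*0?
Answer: 2*I*√5/575 ≈ 0.0077776*I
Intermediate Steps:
c(I, v) = -15 (c(I, v) = -15 + 3*(I*0) = -15 + 3*0 = -15 + 0 = -15)
1/((√(c(-3*(-1), -2) - 5)*(-23))*(-20/(-16))) = 1/((√(-15 - 5)*(-23))*(-20/(-16))) = 1/((√(-20)*(-23))*(-20*(-1/16))) = 1/(((2*I*√5)*(-23))*(5/4)) = 1/(-46*I*√5*(5/4)) = 1/(-115*I*√5/2) = 2*I*√5/575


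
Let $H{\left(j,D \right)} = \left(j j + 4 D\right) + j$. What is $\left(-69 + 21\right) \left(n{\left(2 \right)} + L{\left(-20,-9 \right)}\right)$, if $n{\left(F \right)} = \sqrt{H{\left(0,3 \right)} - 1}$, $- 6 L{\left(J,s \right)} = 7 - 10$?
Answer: $-24 - 48 \sqrt{11} \approx -183.2$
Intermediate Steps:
$H{\left(j,D \right)} = j + j^{2} + 4 D$ ($H{\left(j,D \right)} = \left(j^{2} + 4 D\right) + j = j + j^{2} + 4 D$)
$L{\left(J,s \right)} = \frac{1}{2}$ ($L{\left(J,s \right)} = - \frac{7 - 10}{6} = \left(- \frac{1}{6}\right) \left(-3\right) = \frac{1}{2}$)
$n{\left(F \right)} = \sqrt{11}$ ($n{\left(F \right)} = \sqrt{\left(0 + 0^{2} + 4 \cdot 3\right) - 1} = \sqrt{\left(0 + 0 + 12\right) - 1} = \sqrt{12 - 1} = \sqrt{11}$)
$\left(-69 + 21\right) \left(n{\left(2 \right)} + L{\left(-20,-9 \right)}\right) = \left(-69 + 21\right) \left(\sqrt{11} + \frac{1}{2}\right) = - 48 \left(\frac{1}{2} + \sqrt{11}\right) = -24 - 48 \sqrt{11}$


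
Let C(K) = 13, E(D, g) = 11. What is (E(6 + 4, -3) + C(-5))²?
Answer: 576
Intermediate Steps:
(E(6 + 4, -3) + C(-5))² = (11 + 13)² = 24² = 576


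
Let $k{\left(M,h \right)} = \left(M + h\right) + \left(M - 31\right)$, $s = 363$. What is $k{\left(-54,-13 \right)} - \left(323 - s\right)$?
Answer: $-112$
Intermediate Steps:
$k{\left(M,h \right)} = -31 + h + 2 M$ ($k{\left(M,h \right)} = \left(M + h\right) + \left(-31 + M\right) = -31 + h + 2 M$)
$k{\left(-54,-13 \right)} - \left(323 - s\right) = \left(-31 - 13 + 2 \left(-54\right)\right) - \left(323 - 363\right) = \left(-31 - 13 - 108\right) - \left(323 - 363\right) = -152 - -40 = -152 + 40 = -112$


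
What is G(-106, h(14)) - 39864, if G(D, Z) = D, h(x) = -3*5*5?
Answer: -39970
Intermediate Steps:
h(x) = -75 (h(x) = -15*5 = -75)
G(-106, h(14)) - 39864 = -106 - 39864 = -39970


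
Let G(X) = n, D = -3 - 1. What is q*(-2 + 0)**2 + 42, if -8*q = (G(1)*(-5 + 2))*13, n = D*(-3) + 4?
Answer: 354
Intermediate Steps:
D = -4
n = 16 (n = -4*(-3) + 4 = 12 + 4 = 16)
G(X) = 16
q = 78 (q = -16*(-5 + 2)*13/8 = -16*(-3)*13/8 = -(-6)*13 = -1/8*(-624) = 78)
q*(-2 + 0)**2 + 42 = 78*(-2 + 0)**2 + 42 = 78*(-2)**2 + 42 = 78*4 + 42 = 312 + 42 = 354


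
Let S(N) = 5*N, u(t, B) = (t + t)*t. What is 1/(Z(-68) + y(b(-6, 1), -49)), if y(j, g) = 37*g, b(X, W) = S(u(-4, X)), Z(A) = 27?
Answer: -1/1786 ≈ -0.00055991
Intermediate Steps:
u(t, B) = 2*t² (u(t, B) = (2*t)*t = 2*t²)
b(X, W) = 160 (b(X, W) = 5*(2*(-4)²) = 5*(2*16) = 5*32 = 160)
1/(Z(-68) + y(b(-6, 1), -49)) = 1/(27 + 37*(-49)) = 1/(27 - 1813) = 1/(-1786) = -1/1786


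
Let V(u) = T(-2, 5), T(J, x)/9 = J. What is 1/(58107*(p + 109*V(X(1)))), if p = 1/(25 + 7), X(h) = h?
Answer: -32/3648131781 ≈ -8.7716e-9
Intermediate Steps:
T(J, x) = 9*J
V(u) = -18 (V(u) = 9*(-2) = -18)
p = 1/32 ≈ 0.031250
1/(58107*(p + 109*V(X(1)))) = 1/(58107*(1/32 + 109*(-18))) = 1/(58107*(1/32 - 1962)) = 1/(58107*(-62783/32)) = (1/58107)*(-32/62783) = -32/3648131781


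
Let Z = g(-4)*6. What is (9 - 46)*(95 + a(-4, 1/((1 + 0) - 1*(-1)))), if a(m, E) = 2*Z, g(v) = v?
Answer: -1739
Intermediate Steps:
Z = -24 (Z = -4*6 = -24)
a(m, E) = -48 (a(m, E) = 2*(-24) = -48)
(9 - 46)*(95 + a(-4, 1/((1 + 0) - 1*(-1)))) = (9 - 46)*(95 - 48) = -37*47 = -1739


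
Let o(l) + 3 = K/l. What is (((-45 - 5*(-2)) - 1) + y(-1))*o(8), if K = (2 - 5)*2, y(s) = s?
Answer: 555/4 ≈ 138.75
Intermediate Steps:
K = -6 (K = -3*2 = -6)
o(l) = -3 - 6/l
(((-45 - 5*(-2)) - 1) + y(-1))*o(8) = (((-45 - 5*(-2)) - 1) - 1)*(-3 - 6/8) = (((-45 + 10) - 1) - 1)*(-3 - 6*⅛) = ((-35 - 1) - 1)*(-3 - ¾) = (-36 - 1)*(-15/4) = -37*(-15/4) = 555/4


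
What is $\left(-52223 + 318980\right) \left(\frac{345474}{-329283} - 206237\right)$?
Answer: $- \frac{2012850023379285}{36587} \approx -5.5015 \cdot 10^{10}$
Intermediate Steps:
$\left(-52223 + 318980\right) \left(\frac{345474}{-329283} - 206237\right) = 266757 \left(345474 \left(- \frac{1}{329283}\right) - 206237\right) = 266757 \left(- \frac{38386}{36587} - 206237\right) = 266757 \left(- \frac{7545631505}{36587}\right) = - \frac{2012850023379285}{36587}$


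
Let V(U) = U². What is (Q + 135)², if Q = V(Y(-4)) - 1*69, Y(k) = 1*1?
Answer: 4489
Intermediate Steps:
Y(k) = 1
Q = -68 (Q = 1² - 1*69 = 1 - 69 = -68)
(Q + 135)² = (-68 + 135)² = 67² = 4489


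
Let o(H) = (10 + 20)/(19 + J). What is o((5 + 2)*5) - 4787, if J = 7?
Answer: -62216/13 ≈ -4785.8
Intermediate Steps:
o(H) = 15/13 (o(H) = (10 + 20)/(19 + 7) = 30/26 = 30*(1/26) = 15/13)
o((5 + 2)*5) - 4787 = 15/13 - 4787 = -62216/13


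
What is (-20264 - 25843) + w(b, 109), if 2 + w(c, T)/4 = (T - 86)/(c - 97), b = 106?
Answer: -414943/9 ≈ -46105.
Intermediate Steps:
w(c, T) = -8 + 4*(-86 + T)/(-97 + c) (w(c, T) = -8 + 4*((T - 86)/(c - 97)) = -8 + 4*((-86 + T)/(-97 + c)) = -8 + 4*(-86 + T)/(-97 + c))
(-20264 - 25843) + w(b, 109) = (-20264 - 25843) + 4*(108 + 109 - 2*106)/(-97 + 106) = -46107 + 4*(108 + 109 - 212)/9 = -46107 + 4*(⅑)*5 = -46107 + 20/9 = -414943/9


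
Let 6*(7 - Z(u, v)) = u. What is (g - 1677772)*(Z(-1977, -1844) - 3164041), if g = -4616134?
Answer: 19912058734777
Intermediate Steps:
Z(u, v) = 7 - u/6
(g - 1677772)*(Z(-1977, -1844) - 3164041) = (-4616134 - 1677772)*((7 - 1/6*(-1977)) - 3164041) = -6293906*((7 + 659/2) - 3164041) = -6293906*(673/2 - 3164041) = -6293906*(-6327409/2) = 19912058734777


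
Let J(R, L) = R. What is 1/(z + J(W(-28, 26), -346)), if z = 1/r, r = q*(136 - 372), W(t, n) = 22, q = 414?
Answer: 97704/2149487 ≈ 0.045455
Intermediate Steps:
r = -97704 (r = 414*(136 - 372) = 414*(-236) = -97704)
z = -1/97704 (z = 1/(-97704) = -1/97704 ≈ -1.0235e-5)
1/(z + J(W(-28, 26), -346)) = 1/(-1/97704 + 22) = 1/(2149487/97704) = 97704/2149487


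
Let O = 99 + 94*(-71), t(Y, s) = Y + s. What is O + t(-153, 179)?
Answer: -6549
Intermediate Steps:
O = -6575 (O = 99 - 6674 = -6575)
O + t(-153, 179) = -6575 + (-153 + 179) = -6575 + 26 = -6549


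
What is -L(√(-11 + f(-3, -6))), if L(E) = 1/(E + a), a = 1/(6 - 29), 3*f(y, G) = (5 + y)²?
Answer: 69/15344 + 529*I*√87/15344 ≈ 0.0044969 + 0.32157*I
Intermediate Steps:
f(y, G) = (5 + y)²/3
a = -1/23 (a = 1/(-23) = -1/23 ≈ -0.043478)
L(E) = 1/(-1/23 + E) (L(E) = 1/(E - 1/23) = 1/(-1/23 + E))
-L(√(-11 + f(-3, -6))) = -23/(-1 + 23*√(-11 + (5 - 3)²/3)) = -23/(-1 + 23*√(-11 + (⅓)*2²)) = -23/(-1 + 23*√(-11 + (⅓)*4)) = -23/(-1 + 23*√(-11 + 4/3)) = -23/(-1 + 23*√(-29/3)) = -23/(-1 + 23*(I*√87/3)) = -23/(-1 + 23*I*√87/3)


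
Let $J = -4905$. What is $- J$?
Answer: $4905$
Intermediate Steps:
$- J = \left(-1\right) \left(-4905\right) = 4905$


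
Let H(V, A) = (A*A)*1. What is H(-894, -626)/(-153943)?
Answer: -391876/153943 ≈ -2.5456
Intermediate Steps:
H(V, A) = A**2 (H(V, A) = A**2*1 = A**2)
H(-894, -626)/(-153943) = (-626)**2/(-153943) = 391876*(-1/153943) = -391876/153943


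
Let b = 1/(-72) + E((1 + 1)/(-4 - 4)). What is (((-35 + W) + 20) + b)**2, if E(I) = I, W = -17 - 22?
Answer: 15264649/5184 ≈ 2944.6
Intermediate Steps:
W = -39
b = -19/72 (b = 1/(-72) + (1 + 1)/(-4 - 4) = -1/72 + 2/(-8) = -1/72 + 2*(-1/8) = -1/72 - 1/4 = -19/72 ≈ -0.26389)
(((-35 + W) + 20) + b)**2 = (((-35 - 39) + 20) - 19/72)**2 = ((-74 + 20) - 19/72)**2 = (-54 - 19/72)**2 = (-3907/72)**2 = 15264649/5184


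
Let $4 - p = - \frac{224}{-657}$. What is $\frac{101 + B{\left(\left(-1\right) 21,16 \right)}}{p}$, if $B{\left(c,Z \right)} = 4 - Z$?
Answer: $\frac{58473}{2404} \approx 24.323$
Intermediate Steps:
$p = \frac{2404}{657}$ ($p = 4 - - \frac{224}{-657} = 4 - \left(-224\right) \left(- \frac{1}{657}\right) = 4 - \frac{224}{657} = \frac{2404}{657} \approx 3.6591$)
$\frac{101 + B{\left(\left(-1\right) 21,16 \right)}}{p} = \frac{101 + \left(4 - 16\right)}{\frac{2404}{657}} = \left(101 + \left(4 - 16\right)\right) \frac{657}{2404} = \left(101 - 12\right) \frac{657}{2404} = 89 \cdot \frac{657}{2404} = \frac{58473}{2404}$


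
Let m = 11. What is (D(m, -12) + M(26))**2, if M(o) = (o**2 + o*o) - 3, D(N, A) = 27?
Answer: 1893376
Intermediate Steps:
M(o) = -3 + 2*o**2 (M(o) = (o**2 + o**2) - 3 = 2*o**2 - 3 = -3 + 2*o**2)
(D(m, -12) + M(26))**2 = (27 + (-3 + 2*26**2))**2 = (27 + (-3 + 2*676))**2 = (27 + (-3 + 1352))**2 = (27 + 1349)**2 = 1376**2 = 1893376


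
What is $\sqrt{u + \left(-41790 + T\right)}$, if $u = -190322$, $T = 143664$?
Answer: $8 i \sqrt{1382} \approx 297.4 i$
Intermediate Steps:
$\sqrt{u + \left(-41790 + T\right)} = \sqrt{-190322 + \left(-41790 + 143664\right)} = \sqrt{-190322 + 101874} = \sqrt{-88448} = 8 i \sqrt{1382}$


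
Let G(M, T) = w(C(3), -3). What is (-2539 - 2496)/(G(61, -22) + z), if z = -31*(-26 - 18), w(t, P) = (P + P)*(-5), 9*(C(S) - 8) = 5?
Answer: -5035/1394 ≈ -3.6119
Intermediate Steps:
C(S) = 77/9 (C(S) = 8 + (⅑)*5 = 8 + 5/9 = 77/9)
w(t, P) = -10*P (w(t, P) = (2*P)*(-5) = -10*P)
G(M, T) = 30 (G(M, T) = -10*(-3) = 30)
z = 1364 (z = -31*(-44) = 1364)
(-2539 - 2496)/(G(61, -22) + z) = (-2539 - 2496)/(30 + 1364) = -5035/1394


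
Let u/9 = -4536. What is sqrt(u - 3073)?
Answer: I*sqrt(43897) ≈ 209.52*I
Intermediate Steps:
u = -40824 (u = 9*(-4536) = -40824)
sqrt(u - 3073) = sqrt(-40824 - 3073) = sqrt(-43897) = I*sqrt(43897)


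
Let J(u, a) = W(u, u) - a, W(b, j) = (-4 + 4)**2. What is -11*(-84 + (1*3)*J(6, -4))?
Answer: 792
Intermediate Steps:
W(b, j) = 0 (W(b, j) = 0**2 = 0)
J(u, a) = -a (J(u, a) = 0 - a = -a)
-11*(-84 + (1*3)*J(6, -4)) = -11*(-84 + (1*3)*(-1*(-4))) = -11*(-84 + 3*4) = -11*(-84 + 12) = -11*(-72) = 792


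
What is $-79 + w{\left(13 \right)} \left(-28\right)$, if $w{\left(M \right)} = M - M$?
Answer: $-79$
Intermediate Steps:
$w{\left(M \right)} = 0$
$-79 + w{\left(13 \right)} \left(-28\right) = -79 + 0 \left(-28\right) = -79 + 0 = -79$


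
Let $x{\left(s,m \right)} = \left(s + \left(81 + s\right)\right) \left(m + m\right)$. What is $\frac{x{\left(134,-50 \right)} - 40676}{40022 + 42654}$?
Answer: $- \frac{18894}{20669} \approx -0.91412$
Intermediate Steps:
$x{\left(s,m \right)} = 2 m \left(81 + 2 s\right)$ ($x{\left(s,m \right)} = \left(81 + 2 s\right) 2 m = 2 m \left(81 + 2 s\right)$)
$\frac{x{\left(134,-50 \right)} - 40676}{40022 + 42654} = \frac{2 \left(-50\right) \left(81 + 2 \cdot 134\right) - 40676}{40022 + 42654} = \frac{2 \left(-50\right) \left(81 + 268\right) - 40676}{82676} = \left(2 \left(-50\right) 349 - 40676\right) \frac{1}{82676} = \left(-34900 - 40676\right) \frac{1}{82676} = \left(-75576\right) \frac{1}{82676} = - \frac{18894}{20669}$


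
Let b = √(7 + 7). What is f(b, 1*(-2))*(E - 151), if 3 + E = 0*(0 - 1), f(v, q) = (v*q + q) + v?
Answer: 308 + 154*√14 ≈ 884.21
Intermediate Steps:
b = √14 ≈ 3.7417
f(v, q) = q + v + q*v (f(v, q) = (q*v + q) + v = (q + q*v) + v = q + v + q*v)
E = -3 (E = -3 + 0*(0 - 1) = -3 + 0*(-1) = -3 + 0 = -3)
f(b, 1*(-2))*(E - 151) = (1*(-2) + √14 + (1*(-2))*√14)*(-3 - 151) = (-2 + √14 - 2*√14)*(-154) = (-2 - √14)*(-154) = 308 + 154*√14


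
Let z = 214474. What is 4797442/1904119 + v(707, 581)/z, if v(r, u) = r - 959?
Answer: 514223368760/204192009203 ≈ 2.5183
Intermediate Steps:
v(r, u) = -959 + r
4797442/1904119 + v(707, 581)/z = 4797442/1904119 + (-959 + 707)/214474 = 4797442*(1/1904119) - 252*1/214474 = 4797442/1904119 - 126/107237 = 514223368760/204192009203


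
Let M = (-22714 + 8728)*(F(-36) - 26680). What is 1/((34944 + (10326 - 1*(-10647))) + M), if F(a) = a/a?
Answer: 1/373188411 ≈ 2.6796e-9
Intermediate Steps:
F(a) = 1
M = 373132494 (M = (-22714 + 8728)*(1 - 26680) = -13986*(-26679) = 373132494)
1/((34944 + (10326 - 1*(-10647))) + M) = 1/((34944 + (10326 - 1*(-10647))) + 373132494) = 1/((34944 + (10326 + 10647)) + 373132494) = 1/((34944 + 20973) + 373132494) = 1/(55917 + 373132494) = 1/373188411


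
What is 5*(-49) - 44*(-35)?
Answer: 1295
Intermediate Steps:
5*(-49) - 44*(-35) = -245 + 1540 = 1295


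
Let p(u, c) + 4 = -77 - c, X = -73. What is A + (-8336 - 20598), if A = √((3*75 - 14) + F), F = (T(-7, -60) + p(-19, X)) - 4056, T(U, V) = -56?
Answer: -28934 + I*√3909 ≈ -28934.0 + 62.522*I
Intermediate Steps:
p(u, c) = -81 - c (p(u, c) = -4 + (-77 - c) = -81 - c)
F = -4120 (F = (-56 + (-81 - 1*(-73))) - 4056 = (-56 + (-81 + 73)) - 4056 = (-56 - 8) - 4056 = -64 - 4056 = -4120)
A = I*√3909 (A = √((3*75 - 14) - 4120) = √((225 - 14) - 4120) = √(211 - 4120) = √(-3909) = I*√3909 ≈ 62.522*I)
A + (-8336 - 20598) = I*√3909 + (-8336 - 20598) = I*√3909 - 28934 = -28934 + I*√3909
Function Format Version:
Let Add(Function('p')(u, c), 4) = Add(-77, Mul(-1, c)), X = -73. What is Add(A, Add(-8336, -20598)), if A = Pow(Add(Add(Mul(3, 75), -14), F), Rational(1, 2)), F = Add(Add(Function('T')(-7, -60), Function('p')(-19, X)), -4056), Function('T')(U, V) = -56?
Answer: Add(-28934, Mul(I, Pow(3909, Rational(1, 2)))) ≈ Add(-28934., Mul(62.522, I))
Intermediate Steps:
Function('p')(u, c) = Add(-81, Mul(-1, c)) (Function('p')(u, c) = Add(-4, Add(-77, Mul(-1, c))) = Add(-81, Mul(-1, c)))
F = -4120 (F = Add(Add(-56, Add(-81, Mul(-1, -73))), -4056) = Add(Add(-56, Add(-81, 73)), -4056) = Add(Add(-56, -8), -4056) = Add(-64, -4056) = -4120)
A = Mul(I, Pow(3909, Rational(1, 2))) (A = Pow(Add(Add(Mul(3, 75), -14), -4120), Rational(1, 2)) = Pow(Add(Add(225, -14), -4120), Rational(1, 2)) = Pow(Add(211, -4120), Rational(1, 2)) = Pow(-3909, Rational(1, 2)) = Mul(I, Pow(3909, Rational(1, 2))) ≈ Mul(62.522, I))
Add(A, Add(-8336, -20598)) = Add(Mul(I, Pow(3909, Rational(1, 2))), Add(-8336, -20598)) = Add(Mul(I, Pow(3909, Rational(1, 2))), -28934) = Add(-28934, Mul(I, Pow(3909, Rational(1, 2))))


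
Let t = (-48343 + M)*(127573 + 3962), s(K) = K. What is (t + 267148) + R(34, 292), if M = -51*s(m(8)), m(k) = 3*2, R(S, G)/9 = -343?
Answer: -6398782154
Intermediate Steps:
R(S, G) = -3087 (R(S, G) = 9*(-343) = -3087)
m(k) = 6
M = -306 (M = -51*6 = -306)
t = -6399046215 (t = (-48343 - 306)*(127573 + 3962) = -48649*131535 = -6399046215)
(t + 267148) + R(34, 292) = (-6399046215 + 267148) - 3087 = -6398779067 - 3087 = -6398782154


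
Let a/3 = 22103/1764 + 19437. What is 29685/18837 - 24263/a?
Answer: 249907010369/215426028909 ≈ 1.1601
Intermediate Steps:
a = 34308971/588 (a = 3*(22103/1764 + 19437) = 3*(34308971/1764) = 34308971/588 ≈ 58349.)
29685/18837 - 24263/a = 29685/18837 - 24263/34308971/588 = 29685*(1/18837) - 24263*588/34308971 = 9895/6279 - 14266644/34308971 = 249907010369/215426028909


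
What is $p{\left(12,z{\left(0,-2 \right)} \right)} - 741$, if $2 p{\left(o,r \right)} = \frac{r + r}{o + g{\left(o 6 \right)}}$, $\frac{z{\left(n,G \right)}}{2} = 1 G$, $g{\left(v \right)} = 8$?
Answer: $- \frac{3706}{5} \approx -741.2$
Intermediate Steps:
$z{\left(n,G \right)} = 2 G$ ($z{\left(n,G \right)} = 2 \cdot 1 G = 2 G$)
$p{\left(o,r \right)} = \frac{r}{8 + o}$ ($p{\left(o,r \right)} = \frac{\left(r + r\right) \frac{1}{o + 8}}{2} = \frac{2 r \frac{1}{8 + o}}{2} = \frac{r}{8 + o}$)
$p{\left(12,z{\left(0,-2 \right)} \right)} - 741 = \frac{2 \left(-2\right)}{8 + 12} - 741 = - \frac{4}{20} - 741 = \left(-4\right) \frac{1}{20} - 741 = - \frac{1}{5} - 741 = - \frac{3706}{5}$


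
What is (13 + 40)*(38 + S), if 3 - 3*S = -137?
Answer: 13462/3 ≈ 4487.3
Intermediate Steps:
S = 140/3 (S = 1 - ⅓*(-137) = 1 + 137/3 = 140/3 ≈ 46.667)
(13 + 40)*(38 + S) = (13 + 40)*(38 + 140/3) = 53*(254/3) = 13462/3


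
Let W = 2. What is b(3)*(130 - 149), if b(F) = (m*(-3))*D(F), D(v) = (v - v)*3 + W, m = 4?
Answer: 456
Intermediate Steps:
D(v) = 2 (D(v) = (v - v)*3 + 2 = 0*3 + 2 = 0 + 2 = 2)
b(F) = -24 (b(F) = (4*(-3))*2 = -12*2 = -24)
b(3)*(130 - 149) = -24*(130 - 149) = -24*(-19) = 456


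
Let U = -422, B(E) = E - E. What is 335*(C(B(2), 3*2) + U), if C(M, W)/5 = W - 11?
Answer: -149745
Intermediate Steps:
B(E) = 0
C(M, W) = -55 + 5*W (C(M, W) = 5*(W - 11) = 5*(-11 + W) = -55 + 5*W)
335*(C(B(2), 3*2) + U) = 335*((-55 + 5*(3*2)) - 422) = 335*((-55 + 5*6) - 422) = 335*((-55 + 30) - 422) = 335*(-25 - 422) = 335*(-447) = -149745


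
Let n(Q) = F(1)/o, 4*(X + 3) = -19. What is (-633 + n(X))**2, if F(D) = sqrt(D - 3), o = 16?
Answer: (10128 - I*sqrt(2))**2/256 ≈ 4.0069e+5 - 111.9*I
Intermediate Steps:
X = -31/4 (X = -3 + (1/4)*(-19) = -3 - 19/4 = -31/4 ≈ -7.7500)
F(D) = sqrt(-3 + D)
n(Q) = I*sqrt(2)/16 (n(Q) = sqrt(-3 + 1)/16 = sqrt(-2)*(1/16) = (I*sqrt(2))*(1/16) = I*sqrt(2)/16)
(-633 + n(X))**2 = (-633 + I*sqrt(2)/16)**2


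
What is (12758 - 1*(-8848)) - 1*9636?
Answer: 11970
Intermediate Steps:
(12758 - 1*(-8848)) - 1*9636 = (12758 + 8848) - 9636 = 21606 - 9636 = 11970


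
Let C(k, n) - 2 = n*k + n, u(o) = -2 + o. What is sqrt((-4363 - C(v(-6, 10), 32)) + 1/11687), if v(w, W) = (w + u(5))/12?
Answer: I*sqrt(599475806254)/11687 ≈ 66.25*I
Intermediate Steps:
v(w, W) = 1/4 + w/12 (v(w, W) = (w + (-2 + 5))/12 = (w + 3)*(1/12) = (3 + w)*(1/12) = 1/4 + w/12)
C(k, n) = 2 + n + k*n (C(k, n) = 2 + (n*k + n) = 2 + (k*n + n) = 2 + (n + k*n) = 2 + n + k*n)
sqrt((-4363 - C(v(-6, 10), 32)) + 1/11687) = sqrt((-4363 - (2 + 32 + (1/4 + (1/12)*(-6))*32)) + 1/11687) = sqrt((-4363 - (2 + 32 + (1/4 - 1/2)*32)) + 1/11687) = sqrt((-4363 - (2 + 32 - 1/4*32)) + 1/11687) = sqrt((-4363 - (2 + 32 - 8)) + 1/11687) = sqrt((-4363 - 1*26) + 1/11687) = sqrt((-4363 - 26) + 1/11687) = sqrt(-4389 + 1/11687) = sqrt(-51294242/11687) = I*sqrt(599475806254)/11687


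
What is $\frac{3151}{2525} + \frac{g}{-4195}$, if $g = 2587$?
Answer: $\frac{1337254}{2118475} \approx 0.63123$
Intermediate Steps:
$\frac{3151}{2525} + \frac{g}{-4195} = \frac{3151}{2525} + \frac{2587}{-4195} = 3151 \cdot \frac{1}{2525} + 2587 \left(- \frac{1}{4195}\right) = \frac{3151}{2525} - \frac{2587}{4195} = \frac{1337254}{2118475}$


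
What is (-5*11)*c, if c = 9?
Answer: -495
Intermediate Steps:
(-5*11)*c = -5*11*9 = -55*9 = -495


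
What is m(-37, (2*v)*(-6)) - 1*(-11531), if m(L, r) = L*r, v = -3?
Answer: 10199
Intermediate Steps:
m(-37, (2*v)*(-6)) - 1*(-11531) = -37*2*(-3)*(-6) - 1*(-11531) = -(-222)*(-6) + 11531 = -37*36 + 11531 = -1332 + 11531 = 10199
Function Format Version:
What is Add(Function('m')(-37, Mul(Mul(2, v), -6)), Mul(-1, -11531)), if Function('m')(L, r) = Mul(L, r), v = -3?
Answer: 10199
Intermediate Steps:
Add(Function('m')(-37, Mul(Mul(2, v), -6)), Mul(-1, -11531)) = Add(Mul(-37, Mul(Mul(2, -3), -6)), Mul(-1, -11531)) = Add(Mul(-37, Mul(-6, -6)), 11531) = Add(Mul(-37, 36), 11531) = Add(-1332, 11531) = 10199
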